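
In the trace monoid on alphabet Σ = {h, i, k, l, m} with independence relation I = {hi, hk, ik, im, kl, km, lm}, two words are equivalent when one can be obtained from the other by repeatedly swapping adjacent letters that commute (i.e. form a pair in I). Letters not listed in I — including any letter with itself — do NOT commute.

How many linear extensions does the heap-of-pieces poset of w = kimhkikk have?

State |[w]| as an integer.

#0=k has no predecessor
#1=i has no predecessor
#2=m has no predecessor
#3=h depends on [2:m]
#4=k depends on [0:k]
#5=i depends on [1:i]
#6=k depends on [4:k]
#7=k depends on [6:k]
sources: [0:k, 1:i, 2:m]
N(rest) = Σ N(rest − s) over sources s of rest; N(one piece) = 1:
  size 1 → [3]=1  [5]=1  [7]=1
  size 2 → [1,5]=1  [2,3]=1  [3,5]=2  [3,7]=2  [5,7]=2  [6,7]=1
  size 3 → [1,3,5]=3  [1,5,7]=3  [2,3,5]=3  [2,3,7]=3  [3,5,7]=6  [3,6,7]=3  [4,6,7]=1  [5,6,7]=3
  size 4 → [0,4,6,7]=1  [1,2,3,5]=6  [1,3,5,7]=12  [1,5,6,7]=6  [2,3,5,7]=12  [2,3,6,7]=6  [3,4,6,7]=4  [3,5,6,7]=12  [4,5,6,7]=4
  size 5 → [0,3,4,6,7]=5  [0,4,5,6,7]=5  [1,2,3,5,7]=30  [1,3,5,6,7]=30  [1,4,5,6,7]=10  [2,3,4,6,7]=10  [2,3,5,6,7]=30  [3,4,5,6,7]=20
  size 6 → [0,1,4,5,6,7]=15  [0,2,3,4,6,7]=15  [0,3,4,5,6,7]=30  [1,2,3,5,6,7]=90  [1,3,4,5,6,7]=60  [2,3,4,5,6,7]=60
  first=0(k) contributes 210
  first=1(i) contributes 105
  first=2(m) contributes 105
|[w]| = 420

420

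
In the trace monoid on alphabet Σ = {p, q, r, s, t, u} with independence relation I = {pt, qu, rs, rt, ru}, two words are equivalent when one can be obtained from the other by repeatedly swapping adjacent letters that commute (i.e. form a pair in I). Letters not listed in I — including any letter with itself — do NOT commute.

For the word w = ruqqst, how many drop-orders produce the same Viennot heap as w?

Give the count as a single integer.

4

piece 0:r — minimal
piece 1:u — minimal
piece 2:q rests on {0:r}
piece 3:q rests on {2:q}
piece 4:s rests on {1:u, 3:q}
piece 5:t rests on {4:s}
minimal pieces: {0:r, 1:u}
ways to finish when only these pieces remain (= sum over removing one remaining piece with nothing left below it):
  1 left: {5}→1
  2 left: {4,5}→1
  3 left: {1,4,5}→1  {3,4,5}→1
  4 left: {1,3,4,5}→2  {2,3,4,5}→1
  placing 0:r first → 3 extensions
  placing 1:u first → 1 extensions
total linear extensions = 4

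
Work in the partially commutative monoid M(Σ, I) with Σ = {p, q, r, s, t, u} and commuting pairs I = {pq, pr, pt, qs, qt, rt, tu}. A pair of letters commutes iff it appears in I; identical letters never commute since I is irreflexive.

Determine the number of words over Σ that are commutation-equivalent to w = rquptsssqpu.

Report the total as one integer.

#0=r has no predecessor
#1=q depends on [0:r]
#2=u depends on [1:q]
#3=p depends on [2:u]
#4=t has no predecessor
#5=s depends on [3:p, 4:t]
#6=s depends on [5:s]
#7=s depends on [6:s]
#8=q depends on [2:u]
#9=p depends on [7:s]
#10=u depends on [8:q, 9:p]
sources: [0:r, 4:t]
N(rest) = Σ N(rest − s) over sources s of rest; N(one piece) = 1:
  size 1 → [10]=1
  size 2 → [8,10]=1  [9,10]=1
  size 3 → [7,9,10]=1  [8,9,10]=2
  size 4 → [6,7,9,10]=1  [7,8,9,10]=3
  size 5 → [5,6,7,9,10]=1  [6,7,8,9,10]=4
  size 6 → [3,5,6,7,9,10]=1  [4,5,6,7,9,10]=1  [5,6,7,8,9,10]=5
  size 7 → [3,4,5,6,7,9,10]=2  [3,5,6,7,8,9,10]=6  [4,5,6,7,8,9,10]=6
  size 8 → [2,3,5,6,7,8,9,10]=6  [3,4,5,6,7,8,9,10]=14
  size 9 → [1,2,3,5,6,7,8,9,10]=6  [2,3,4,5,6,7,8,9,10]=20
  first=0(r) contributes 26
  first=4(t) contributes 6
|[w]| = 32

32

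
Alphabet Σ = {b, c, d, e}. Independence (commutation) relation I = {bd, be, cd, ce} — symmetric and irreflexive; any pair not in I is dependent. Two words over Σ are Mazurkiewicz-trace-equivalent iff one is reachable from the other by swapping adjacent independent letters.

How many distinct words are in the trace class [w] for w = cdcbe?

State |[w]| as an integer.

0(c) covers ∅
1(d) covers ∅
2(c) covers 0:c
3(b) covers 2:c
4(e) covers 1:d
floor of heap: 0:c, 1:d
completions by unplaced set U, small U first (add the entries for U minus each lowest piece of U):
  |U|=1: {3}:1  {4}:1
  |U|=2: {1,4}:1  {2,3}:1  {3,4}:2
  |U|=3: {0,2,3}:1  {1,3,4}:3  {2,3,4}:3
  start at 0(c): 6
  start at 1(d): 4
sum over floor = 10

10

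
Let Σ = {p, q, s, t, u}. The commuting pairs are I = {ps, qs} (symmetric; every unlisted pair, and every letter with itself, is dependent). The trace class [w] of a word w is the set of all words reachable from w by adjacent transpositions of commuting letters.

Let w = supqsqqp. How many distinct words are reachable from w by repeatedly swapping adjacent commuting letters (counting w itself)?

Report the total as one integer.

6

piece 0:s — minimal
piece 1:u rests on {0:s}
piece 2:p rests on {1:u}
piece 3:q rests on {2:p}
piece 4:s rests on {1:u}
piece 5:q rests on {3:q}
piece 6:q rests on {5:q}
piece 7:p rests on {6:q}
minimal pieces: {0:s}
ways to finish when only these pieces remain (= sum over removing one remaining piece with nothing left below it):
  1 left: {4}→1  {7}→1
  2 left: {4,7}→2  {6,7}→1
  3 left: {4,6,7}→3  {5,6,7}→1
  4 left: {3,5,6,7}→1  {4,5,6,7}→4
  5 left: {2,3,5,6,7}→1  {3,4,5,6,7}→5
  6 left: {2,3,4,5,6,7}→6
  placing 0:s first → 6 extensions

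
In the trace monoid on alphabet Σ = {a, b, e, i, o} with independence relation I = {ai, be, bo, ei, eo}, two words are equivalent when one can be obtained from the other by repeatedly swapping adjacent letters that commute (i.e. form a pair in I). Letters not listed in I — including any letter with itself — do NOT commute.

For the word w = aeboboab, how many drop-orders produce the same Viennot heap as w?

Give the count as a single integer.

0(a) covers ∅
1(e) covers 0:a
2(b) covers 0:a
3(o) covers 0:a
4(b) covers 2:b
5(o) covers 3:o
6(a) covers 1:e, 4:b, 5:o
7(b) covers 6:a
floor of heap: 0:a
completions by unplaced set U, small U first (add the entries for U minus each lowest piece of U):
  |U|=1: {7}:1
  |U|=2: {6,7}:1
  |U|=3: {1,6,7}:1  {4,6,7}:1  {5,6,7}:1
  |U|=4: {1,4,6,7}:2  {1,5,6,7}:2  {2,4,6,7}:1  {3,5,6,7}:1  {4,5,6,7}:2
  |U|=5: {1,2,4,6,7}:3  {1,3,5,6,7}:3  {1,4,5,6,7}:6  {2,4,5,6,7}:3  {3,4,5,6,7}:3
  |U|=6: {1,2,4,5,6,7}:12  {1,3,4,5,6,7}:12  {2,3,4,5,6,7}:6
  start at 0(a): 30

30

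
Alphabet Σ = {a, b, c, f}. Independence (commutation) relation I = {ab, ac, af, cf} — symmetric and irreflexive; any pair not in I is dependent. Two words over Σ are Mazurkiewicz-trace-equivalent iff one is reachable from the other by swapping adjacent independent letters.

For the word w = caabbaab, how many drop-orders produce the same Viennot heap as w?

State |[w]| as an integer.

0(c) covers ∅
1(a) covers ∅
2(a) covers 1:a
3(b) covers 0:c
4(b) covers 3:b
5(a) covers 2:a
6(a) covers 5:a
7(b) covers 4:b
floor of heap: 0:c, 1:a
completions by unplaced set U, small U first (add the entries for U minus each lowest piece of U):
  |U|=1: {6}:1  {7}:1
  |U|=2: {4,7}:1  {5,6}:1  {6,7}:2
  |U|=3: {2,5,6}:1  {3,4,7}:1  {4,6,7}:3  {5,6,7}:3
  |U|=4: {0,3,4,7}:1  {1,2,5,6}:1  {2,5,6,7}:4  {3,4,6,7}:4  {4,5,6,7}:6
  |U|=5: {0,3,4,6,7}:5  {1,2,5,6,7}:5  {2,4,5,6,7}:10  {3,4,5,6,7}:10
  |U|=6: {0,3,4,5,6,7}:15  {1,2,4,5,6,7}:15  {2,3,4,5,6,7}:20
  start at 0(c): 35
  start at 1(a): 35
sum over floor = 70

70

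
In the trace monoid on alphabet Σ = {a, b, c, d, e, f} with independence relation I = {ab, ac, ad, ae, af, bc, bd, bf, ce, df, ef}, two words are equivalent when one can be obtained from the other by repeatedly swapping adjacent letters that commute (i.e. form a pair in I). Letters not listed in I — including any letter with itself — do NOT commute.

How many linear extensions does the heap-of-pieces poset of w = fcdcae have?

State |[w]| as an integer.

12

#0=f has no predecessor
#1=c depends on [0:f]
#2=d depends on [1:c]
#3=c depends on [2:d]
#4=a has no predecessor
#5=e depends on [2:d]
sources: [0:f, 4:a]
N(rest) = Σ N(rest − s) over sources s of rest; N(one piece) = 1:
  size 1 → [3]=1  [4]=1  [5]=1
  size 2 → [3,4]=2  [3,5]=2  [4,5]=2
  size 3 → [2,3,5]=2  [3,4,5]=6
  size 4 → [1,2,3,5]=2  [2,3,4,5]=8
  first=0(f) contributes 10
  first=4(a) contributes 2
|[w]| = 12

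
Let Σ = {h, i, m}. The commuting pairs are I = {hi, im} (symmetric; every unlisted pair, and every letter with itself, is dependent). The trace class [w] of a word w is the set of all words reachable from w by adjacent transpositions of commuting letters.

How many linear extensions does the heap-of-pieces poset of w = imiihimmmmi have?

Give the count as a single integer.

462

piece 0:i — minimal
piece 1:m — minimal
piece 2:i rests on {0:i}
piece 3:i rests on {2:i}
piece 4:h rests on {1:m}
piece 5:i rests on {3:i}
piece 6:m rests on {4:h}
piece 7:m rests on {6:m}
piece 8:m rests on {7:m}
piece 9:m rests on {8:m}
piece 10:i rests on {5:i}
minimal pieces: {0:i, 1:m}
ways to finish when only these pieces remain (= sum over removing one remaining piece with nothing left below it):
  1 left: {9}→1  {10}→1
  2 left: {5,10}→1  {8,9}→1  {9,10}→2
  3 left: {3,5,10}→1  {5,9,10}→3  {7,8,9}→1  {8,9,10}→3
  4 left: {2,3,5,10}→1  {3,5,9,10}→4  {5,8,9,10}→6  {6,7,8,9}→1  {7,8,9,10}→4
  5 left: {0,2,3,5,10}→1  {2,3,5,9,10}→5  {3,5,8,9,10}→10  {4,6,7,8,9}→1  {5,7,8,9,10}→10  {6,7,8,9,10}→5
  6 left: {0,2,3,5,9,10}→6  {1,4,6,7,8,9}→1  {2,3,5,8,9,10}→15  {3,5,7,8,9,10}→20  {4,6,7,8,9,10}→6  {5,6,7,8,9,10}→15
  7 left: {0,2,3,5,8,9,10}→21  {1,4,6,7,8,9,10}→7  {2,3,5,7,8,9,10}→35  {3,5,6,7,8,9,10}→35  {4,5,6,7,8,9,10}→21
  8 left: {0,2,3,5,7,8,9,10}→56  {1,4,5,6,7,8,9,10}→28  {2,3,5,6,7,8,9,10}→70  {3,4,5,6,7,8,9,10}→56
  9 left: {0,2,3,5,6,7,8,9,10}→126  {1,3,4,5,6,7,8,9,10}→84  {2,3,4,5,6,7,8,9,10}→126
  placing 0:i first → 210 extensions
  placing 1:m first → 252 extensions
total linear extensions = 462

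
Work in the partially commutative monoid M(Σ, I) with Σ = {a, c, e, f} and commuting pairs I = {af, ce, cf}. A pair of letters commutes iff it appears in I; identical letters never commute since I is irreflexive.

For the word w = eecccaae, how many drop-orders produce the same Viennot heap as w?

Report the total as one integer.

10

#0=e has no predecessor
#1=e depends on [0:e]
#2=c has no predecessor
#3=c depends on [2:c]
#4=c depends on [3:c]
#5=a depends on [1:e, 4:c]
#6=a depends on [5:a]
#7=e depends on [6:a]
sources: [0:e, 2:c]
N(rest) = Σ N(rest − s) over sources s of rest; N(one piece) = 1:
  size 1 → [7]=1
  size 2 → [6,7]=1
  size 3 → [5,6,7]=1
  size 4 → [1,5,6,7]=1  [4,5,6,7]=1
  size 5 → [0,1,5,6,7]=1  [1,4,5,6,7]=2  [3,4,5,6,7]=1
  size 6 → [0,1,4,5,6,7]=3  [1,3,4,5,6,7]=3  [2,3,4,5,6,7]=1
  first=0(e) contributes 4
  first=2(c) contributes 6
|[w]| = 10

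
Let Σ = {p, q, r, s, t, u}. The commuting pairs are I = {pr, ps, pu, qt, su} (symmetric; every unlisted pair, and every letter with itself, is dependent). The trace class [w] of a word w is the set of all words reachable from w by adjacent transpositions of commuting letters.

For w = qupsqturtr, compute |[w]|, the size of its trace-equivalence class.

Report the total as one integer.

#0=q has no predecessor
#1=u depends on [0:q]
#2=p depends on [0:q]
#3=s depends on [0:q]
#4=q depends on [1:u, 2:p, 3:s]
#5=t depends on [1:u, 2:p, 3:s]
#6=u depends on [4:q, 5:t]
#7=r depends on [6:u]
#8=t depends on [7:r]
#9=r depends on [8:t]
sources: [0:q]
N(rest) = Σ N(rest − s) over sources s of rest; N(one piece) = 1:
  size 1 → [9]=1
  size 2 → [8,9]=1
  size 3 → [7,8,9]=1
  size 4 → [6,7,8,9]=1
  size 5 → [4,6,7,8,9]=1  [5,6,7,8,9]=1
  size 6 → [4,5,6,7,8,9]=2
  size 7 → [1,4,5,6,7,8,9]=2  [2,4,5,6,7,8,9]=2  [3,4,5,6,7,8,9]=2
  size 8 → [1,2,4,5,6,7,8,9]=4  [1,3,4,5,6,7,8,9]=4  [2,3,4,5,6,7,8,9]=4
  first=0(q) contributes 12

12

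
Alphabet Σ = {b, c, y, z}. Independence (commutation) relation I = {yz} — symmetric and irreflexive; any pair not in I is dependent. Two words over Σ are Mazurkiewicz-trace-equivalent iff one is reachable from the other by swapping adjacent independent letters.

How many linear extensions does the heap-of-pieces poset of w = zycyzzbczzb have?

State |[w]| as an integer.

drop 0:z onto floor
drop 1:y onto floor
drop 2:c onto {0:z, 1:y}
drop 3:y onto {2:c}
drop 4:z onto {2:c}
drop 5:z onto {4:z}
drop 6:b onto {3:y, 5:z}
drop 7:c onto {6:b}
drop 8:z onto {7:c}
drop 9:z onto {8:z}
drop 10:b onto {9:z}
ground layer = {0:z, 1:y}
drop-orders for the pieces not yet dropped (sum over which currently-grounded one goes next):
  1 to go: {10} 1
  2 to go: {9,10} 1
  3 to go: {8,9,10} 1
  4 to go: {7,8,9,10} 1
  5 to go: {6,7,8,9,10} 1
  6 to go: {3,6,7,8,9,10} 1  {5,6,7,8,9,10} 1
  7 to go: {3,5,6,7,8,9,10} 2  {4,5,6,7,8,9,10} 1
  8 to go: {3,4,5,6,7,8,9,10} 3
  9 to go: {2,3,4,5,6,7,8,9,10} 3
  if 0:z drops first: 3 orders
  if 1:y drops first: 3 orders
heap linearizations: 6

6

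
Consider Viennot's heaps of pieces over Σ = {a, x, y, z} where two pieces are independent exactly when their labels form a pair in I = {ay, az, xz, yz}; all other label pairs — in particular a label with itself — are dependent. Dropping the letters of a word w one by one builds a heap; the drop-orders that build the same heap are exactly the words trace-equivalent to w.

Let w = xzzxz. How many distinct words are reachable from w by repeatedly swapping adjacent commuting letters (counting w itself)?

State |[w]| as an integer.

drop 0:x onto floor
drop 1:z onto floor
drop 2:z onto {1:z}
drop 3:x onto {0:x}
drop 4:z onto {2:z}
ground layer = {0:x, 1:z}
drop-orders for the pieces not yet dropped (sum over which currently-grounded one goes next):
  1 to go: {3} 1  {4} 1
  2 to go: {0,3} 1  {2,4} 1  {3,4} 2
  3 to go: {0,3,4} 3  {1,2,4} 1  {2,3,4} 3
  if 0:x drops first: 4 orders
  if 1:z drops first: 6 orders
heap linearizations: 10

10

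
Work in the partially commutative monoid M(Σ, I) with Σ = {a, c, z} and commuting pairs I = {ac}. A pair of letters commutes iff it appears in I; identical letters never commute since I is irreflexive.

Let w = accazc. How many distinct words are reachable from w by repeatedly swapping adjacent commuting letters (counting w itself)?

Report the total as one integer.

6

drop 0:a onto floor
drop 1:c onto floor
drop 2:c onto {1:c}
drop 3:a onto {0:a}
drop 4:z onto {2:c, 3:a}
drop 5:c onto {4:z}
ground layer = {0:a, 1:c}
drop-orders for the pieces not yet dropped (sum over which currently-grounded one goes next):
  1 to go: {5} 1
  2 to go: {4,5} 1
  3 to go: {2,4,5} 1  {3,4,5} 1
  4 to go: {0,3,4,5} 1  {1,2,4,5} 1  {2,3,4,5} 2
  if 0:a drops first: 3 orders
  if 1:c drops first: 3 orders
heap linearizations: 6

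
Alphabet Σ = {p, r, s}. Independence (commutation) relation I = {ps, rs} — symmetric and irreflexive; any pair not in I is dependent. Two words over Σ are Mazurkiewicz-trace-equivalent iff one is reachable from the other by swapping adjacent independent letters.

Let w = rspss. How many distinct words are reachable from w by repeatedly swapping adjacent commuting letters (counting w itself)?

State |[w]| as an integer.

10

piece 0:r — minimal
piece 1:s — minimal
piece 2:p rests on {0:r}
piece 3:s rests on {1:s}
piece 4:s rests on {3:s}
minimal pieces: {0:r, 1:s}
ways to finish when only these pieces remain (= sum over removing one remaining piece with nothing left below it):
  1 left: {2}→1  {4}→1
  2 left: {0,2}→1  {2,4}→2  {3,4}→1
  3 left: {0,2,4}→3  {1,3,4}→1  {2,3,4}→3
  placing 0:r first → 4 extensions
  placing 1:s first → 6 extensions
total linear extensions = 10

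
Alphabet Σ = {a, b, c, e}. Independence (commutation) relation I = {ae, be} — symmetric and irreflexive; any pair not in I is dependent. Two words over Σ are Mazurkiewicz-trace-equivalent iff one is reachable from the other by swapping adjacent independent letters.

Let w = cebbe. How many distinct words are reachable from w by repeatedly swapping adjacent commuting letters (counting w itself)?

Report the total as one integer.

#0=c has no predecessor
#1=e depends on [0:c]
#2=b depends on [0:c]
#3=b depends on [2:b]
#4=e depends on [1:e]
sources: [0:c]
N(rest) = Σ N(rest − s) over sources s of rest; N(one piece) = 1:
  size 1 → [3]=1  [4]=1
  size 2 → [1,4]=1  [2,3]=1  [3,4]=2
  size 3 → [1,3,4]=3  [2,3,4]=3
  first=0(c) contributes 6

6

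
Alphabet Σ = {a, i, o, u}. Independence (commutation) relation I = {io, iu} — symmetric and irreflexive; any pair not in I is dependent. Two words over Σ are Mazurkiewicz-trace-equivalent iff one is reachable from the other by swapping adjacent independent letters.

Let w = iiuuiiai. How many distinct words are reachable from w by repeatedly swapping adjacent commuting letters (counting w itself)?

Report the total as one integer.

drop 0:i onto floor
drop 1:i onto {0:i}
drop 2:u onto floor
drop 3:u onto {2:u}
drop 4:i onto {1:i}
drop 5:i onto {4:i}
drop 6:a onto {3:u, 5:i}
drop 7:i onto {6:a}
ground layer = {0:i, 2:u}
drop-orders for the pieces not yet dropped (sum over which currently-grounded one goes next):
  1 to go: {7} 1
  2 to go: {6,7} 1
  3 to go: {3,6,7} 1  {5,6,7} 1
  4 to go: {2,3,6,7} 1  {3,5,6,7} 2  {4,5,6,7} 1
  5 to go: {1,4,5,6,7} 1  {2,3,5,6,7} 3  {3,4,5,6,7} 3
  6 to go: {0,1,4,5,6,7} 1  {1,3,4,5,6,7} 4  {2,3,4,5,6,7} 6
  if 0:i drops first: 10 orders
  if 2:u drops first: 5 orders
heap linearizations: 15

15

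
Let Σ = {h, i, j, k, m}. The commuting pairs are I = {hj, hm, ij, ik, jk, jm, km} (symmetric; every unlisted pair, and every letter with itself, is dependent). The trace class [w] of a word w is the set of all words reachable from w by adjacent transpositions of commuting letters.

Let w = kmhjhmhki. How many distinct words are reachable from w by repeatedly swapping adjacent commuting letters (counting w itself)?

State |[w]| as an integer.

324

0(k) covers ∅
1(m) covers ∅
2(h) covers 0:k
3(j) covers ∅
4(h) covers 2:h
5(m) covers 1:m
6(h) covers 4:h
7(k) covers 6:h
8(i) covers 5:m, 6:h
floor of heap: 0:k, 1:m, 3:j
completions by unplaced set U, small U first (add the entries for U minus each lowest piece of U):
  |U|=1: {3}:1  {7}:1  {8}:1
  |U|=2: {3,7}:2  {3,8}:2  {5,8}:1  {7,8}:2
  |U|=3: {1,5,8}:1  {3,5,8}:3  {3,7,8}:6  {5,7,8}:3  {6,7,8}:2
  |U|=4: {1,3,5,8}:4  {1,5,7,8}:4  {3,5,7,8}:12  {3,6,7,8}:8  {4,6,7,8}:2  {5,6,7,8}:5
  |U|=5: {1,3,5,7,8}:20  {1,5,6,7,8}:9  {2,4,6,7,8}:2  {3,4,6,7,8}:10  {3,5,6,7,8}:25  {4,5,6,7,8}:7
  |U|=6: {0,2,4,6,7,8}:2  {1,3,5,6,7,8}:54  {1,4,5,6,7,8}:16  {2,3,4,6,7,8}:12  {2,4,5,6,7,8}:9  {3,4,5,6,7,8}:42
  |U|=7: {0,2,3,4,6,7,8}:14  {0,2,4,5,6,7,8}:11  {1,2,4,5,6,7,8}:25  {1,3,4,5,6,7,8}:112  {2,3,4,5,6,7,8}:63
  start at 0(k): 200
  start at 1(m): 88
  start at 3(j): 36
sum over floor = 324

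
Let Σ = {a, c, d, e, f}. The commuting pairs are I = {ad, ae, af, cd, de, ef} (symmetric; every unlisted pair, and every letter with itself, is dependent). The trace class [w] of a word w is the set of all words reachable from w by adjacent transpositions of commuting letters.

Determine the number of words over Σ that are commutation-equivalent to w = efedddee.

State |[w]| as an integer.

piece 0:e — minimal
piece 1:f — minimal
piece 2:e rests on {0:e}
piece 3:d rests on {1:f}
piece 4:d rests on {3:d}
piece 5:d rests on {4:d}
piece 6:e rests on {2:e}
piece 7:e rests on {6:e}
minimal pieces: {0:e, 1:f}
ways to finish when only these pieces remain (= sum over removing one remaining piece with nothing left below it):
  1 left: {5}→1  {7}→1
  2 left: {4,5}→1  {5,7}→2  {6,7}→1
  3 left: {2,6,7}→1  {3,4,5}→1  {4,5,7}→3  {5,6,7}→3
  4 left: {0,2,6,7}→1  {1,3,4,5}→1  {2,5,6,7}→4  {3,4,5,7}→4  {4,5,6,7}→6
  5 left: {0,2,5,6,7}→5  {1,3,4,5,7}→5  {2,4,5,6,7}→10  {3,4,5,6,7}→10
  6 left: {0,2,4,5,6,7}→15  {1,3,4,5,6,7}→15  {2,3,4,5,6,7}→20
  placing 0:e first → 35 extensions
  placing 1:f first → 35 extensions
total linear extensions = 70

70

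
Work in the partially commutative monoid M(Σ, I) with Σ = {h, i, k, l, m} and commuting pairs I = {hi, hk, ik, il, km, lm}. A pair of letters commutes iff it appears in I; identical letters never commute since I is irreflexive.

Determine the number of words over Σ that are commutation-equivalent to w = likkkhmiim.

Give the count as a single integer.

0(l) covers ∅
1(i) covers ∅
2(k) covers 0:l
3(k) covers 2:k
4(k) covers 3:k
5(h) covers 0:l
6(m) covers 1:i, 5:h
7(i) covers 6:m
8(i) covers 7:i
9(m) covers 8:i
floor of heap: 0:l, 1:i
completions by unplaced set U, small U first (add the entries for U minus each lowest piece of U):
  |U|=1: {4}:1  {9}:1
  |U|=2: {3,4}:1  {4,9}:2  {8,9}:1
  |U|=3: {2,3,4}:1  {3,4,9}:3  {4,8,9}:3  {7,8,9}:1
  |U|=4: {2,3,4,9}:4  {3,4,8,9}:6  {4,7,8,9}:4  {6,7,8,9}:1
  |U|=5: {1,6,7,8,9}:1  {2,3,4,8,9}:10  {3,4,7,8,9}:10  {4,6,7,8,9}:5  {5,6,7,8,9}:1
  |U|=6: {1,4,6,7,8,9}:6  {1,5,6,7,8,9}:2  {2,3,4,7,8,9}:20  {3,4,6,7,8,9}:15  {4,5,6,7,8,9}:6
  |U|=7: {1,3,4,6,7,8,9}:21  {1,4,5,6,7,8,9}:14  {2,3,4,6,7,8,9}:35  {3,4,5,6,7,8,9}:21
  |U|=8: {1,2,3,4,6,7,8,9}:56  {1,3,4,5,6,7,8,9}:56  {2,3,4,5,6,7,8,9}:56
  start at 0(l): 168
  start at 1(i): 56
sum over floor = 224

224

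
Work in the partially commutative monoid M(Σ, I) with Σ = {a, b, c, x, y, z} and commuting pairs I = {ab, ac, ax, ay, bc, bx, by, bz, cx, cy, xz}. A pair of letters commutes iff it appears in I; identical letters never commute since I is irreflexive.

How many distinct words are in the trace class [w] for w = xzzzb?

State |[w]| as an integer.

20

#0=x has no predecessor
#1=z has no predecessor
#2=z depends on [1:z]
#3=z depends on [2:z]
#4=b has no predecessor
sources: [0:x, 1:z, 4:b]
N(rest) = Σ N(rest − s) over sources s of rest; N(one piece) = 1:
  size 1 → [0]=1  [3]=1  [4]=1
  size 2 → [0,3]=2  [0,4]=2  [2,3]=1  [3,4]=2
  size 3 → [0,2,3]=3  [0,3,4]=6  [1,2,3]=1  [2,3,4]=3
  first=0(x) contributes 4
  first=1(z) contributes 12
  first=4(b) contributes 4
|[w]| = 20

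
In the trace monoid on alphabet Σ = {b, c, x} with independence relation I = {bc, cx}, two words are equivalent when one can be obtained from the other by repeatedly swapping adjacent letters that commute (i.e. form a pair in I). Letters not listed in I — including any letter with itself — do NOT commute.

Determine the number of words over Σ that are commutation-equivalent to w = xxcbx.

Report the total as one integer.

5

drop 0:x onto floor
drop 1:x onto {0:x}
drop 2:c onto floor
drop 3:b onto {1:x}
drop 4:x onto {3:b}
ground layer = {0:x, 2:c}
drop-orders for the pieces not yet dropped (sum over which currently-grounded one goes next):
  1 to go: {2} 1  {4} 1
  2 to go: {2,4} 2  {3,4} 1
  3 to go: {1,3,4} 1  {2,3,4} 3
  if 0:x drops first: 4 orders
  if 2:c drops first: 1 orders
heap linearizations: 5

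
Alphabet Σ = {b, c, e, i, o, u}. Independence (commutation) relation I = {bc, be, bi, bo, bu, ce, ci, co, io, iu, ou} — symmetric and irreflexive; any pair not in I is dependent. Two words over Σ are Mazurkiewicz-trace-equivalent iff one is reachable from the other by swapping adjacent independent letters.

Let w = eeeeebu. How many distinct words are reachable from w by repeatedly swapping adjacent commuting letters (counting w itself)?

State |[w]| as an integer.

0(e) covers ∅
1(e) covers 0:e
2(e) covers 1:e
3(e) covers 2:e
4(e) covers 3:e
5(b) covers ∅
6(u) covers 4:e
floor of heap: 0:e, 5:b
completions by unplaced set U, small U first (add the entries for U minus each lowest piece of U):
  |U|=1: {5}:1  {6}:1
  |U|=2: {4,6}:1  {5,6}:2
  |U|=3: {3,4,6}:1  {4,5,6}:3
  |U|=4: {2,3,4,6}:1  {3,4,5,6}:4
  |U|=5: {1,2,3,4,6}:1  {2,3,4,5,6}:5
  start at 0(e): 6
  start at 5(b): 1
sum over floor = 7

7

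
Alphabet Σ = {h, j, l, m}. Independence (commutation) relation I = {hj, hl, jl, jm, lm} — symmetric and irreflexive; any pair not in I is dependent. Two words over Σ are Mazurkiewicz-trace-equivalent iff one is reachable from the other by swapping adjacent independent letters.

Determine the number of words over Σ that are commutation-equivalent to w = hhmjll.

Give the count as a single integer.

60

0(h) covers ∅
1(h) covers 0:h
2(m) covers 1:h
3(j) covers ∅
4(l) covers ∅
5(l) covers 4:l
floor of heap: 0:h, 3:j, 4:l
completions by unplaced set U, small U first (add the entries for U minus each lowest piece of U):
  |U|=1: {2}:1  {3}:1  {5}:1
  |U|=2: {1,2}:1  {2,3}:2  {2,5}:2  {3,5}:2  {4,5}:1
  |U|=3: {0,1,2}:1  {1,2,3}:3  {1,2,5}:3  {2,3,5}:6  {2,4,5}:3  {3,4,5}:3
  |U|=4: {0,1,2,3}:4  {0,1,2,5}:4  {1,2,3,5}:12  {1,2,4,5}:6  {2,3,4,5}:12
  start at 0(h): 30
  start at 3(j): 10
  start at 4(l): 20
sum over floor = 60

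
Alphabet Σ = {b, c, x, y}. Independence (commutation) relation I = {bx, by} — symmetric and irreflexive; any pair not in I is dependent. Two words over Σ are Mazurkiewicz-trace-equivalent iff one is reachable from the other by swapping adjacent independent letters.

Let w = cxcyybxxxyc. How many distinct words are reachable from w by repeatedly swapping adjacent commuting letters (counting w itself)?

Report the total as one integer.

7

piece 0:c — minimal
piece 1:x rests on {0:c}
piece 2:c rests on {1:x}
piece 3:y rests on {2:c}
piece 4:y rests on {3:y}
piece 5:b rests on {2:c}
piece 6:x rests on {4:y}
piece 7:x rests on {6:x}
piece 8:x rests on {7:x}
piece 9:y rests on {8:x}
piece 10:c rests on {5:b, 9:y}
minimal pieces: {0:c}
ways to finish when only these pieces remain (= sum over removing one remaining piece with nothing left below it):
  1 left: {10}→1
  2 left: {5,10}→1  {9,10}→1
  3 left: {5,9,10}→2  {8,9,10}→1
  4 left: {5,8,9,10}→3  {7,8,9,10}→1
  5 left: {5,7,8,9,10}→4  {6,7,8,9,10}→1
  6 left: {4,6,7,8,9,10}→1  {5,6,7,8,9,10}→5
  7 left: {3,4,6,7,8,9,10}→1  {4,5,6,7,8,9,10}→6
  8 left: {3,4,5,6,7,8,9,10}→7
  9 left: {2,3,4,5,6,7,8,9,10}→7
  placing 0:c first → 7 extensions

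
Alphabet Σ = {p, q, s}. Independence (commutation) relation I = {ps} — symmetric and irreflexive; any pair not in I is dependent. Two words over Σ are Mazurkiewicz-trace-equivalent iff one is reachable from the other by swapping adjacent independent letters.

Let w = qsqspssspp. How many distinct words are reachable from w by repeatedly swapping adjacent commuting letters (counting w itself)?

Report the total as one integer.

#0=q has no predecessor
#1=s depends on [0:q]
#2=q depends on [1:s]
#3=s depends on [2:q]
#4=p depends on [2:q]
#5=s depends on [3:s]
#6=s depends on [5:s]
#7=s depends on [6:s]
#8=p depends on [4:p]
#9=p depends on [8:p]
sources: [0:q]
N(rest) = Σ N(rest − s) over sources s of rest; N(one piece) = 1:
  size 1 → [7]=1  [9]=1
  size 2 → [6,7]=1  [7,9]=2  [8,9]=1
  size 3 → [4,8,9]=1  [5,6,7]=1  [6,7,9]=3  [7,8,9]=3
  size 4 → [3,5,6,7]=1  [4,7,8,9]=4  [5,6,7,9]=4  [6,7,8,9]=6
  size 5 → [3,5,6,7,9]=5  [4,6,7,8,9]=10  [5,6,7,8,9]=10
  size 6 → [3,5,6,7,8,9]=15  [4,5,6,7,8,9]=20
  size 7 → [3,4,5,6,7,8,9]=35
  size 8 → [2,3,4,5,6,7,8,9]=35
  first=0(q) contributes 35

35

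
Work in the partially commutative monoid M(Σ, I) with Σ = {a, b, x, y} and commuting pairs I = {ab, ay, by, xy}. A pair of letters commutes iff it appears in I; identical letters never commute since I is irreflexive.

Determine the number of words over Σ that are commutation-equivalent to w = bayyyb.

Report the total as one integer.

0(b) covers ∅
1(a) covers ∅
2(y) covers ∅
3(y) covers 2:y
4(y) covers 3:y
5(b) covers 0:b
floor of heap: 0:b, 1:a, 2:y
completions by unplaced set U, small U first (add the entries for U minus each lowest piece of U):
  |U|=1: {1}:1  {4}:1  {5}:1
  |U|=2: {0,5}:1  {1,4}:2  {1,5}:2  {3,4}:1  {4,5}:2
  |U|=3: {0,1,5}:3  {0,4,5}:3  {1,3,4}:3  {1,4,5}:6  {2,3,4}:1  {3,4,5}:3
  |U|=4: {0,1,4,5}:12  {0,3,4,5}:6  {1,2,3,4}:4  {1,3,4,5}:12  {2,3,4,5}:4
  start at 0(b): 20
  start at 1(a): 10
  start at 2(y): 30
sum over floor = 60

60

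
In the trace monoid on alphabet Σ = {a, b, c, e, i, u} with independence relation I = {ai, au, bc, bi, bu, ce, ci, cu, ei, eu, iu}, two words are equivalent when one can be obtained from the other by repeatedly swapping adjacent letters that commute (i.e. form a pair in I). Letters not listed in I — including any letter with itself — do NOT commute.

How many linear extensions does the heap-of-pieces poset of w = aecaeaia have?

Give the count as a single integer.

#0=a has no predecessor
#1=e depends on [0:a]
#2=c depends on [0:a]
#3=a depends on [1:e, 2:c]
#4=e depends on [3:a]
#5=a depends on [4:e]
#6=i has no predecessor
#7=a depends on [5:a]
sources: [0:a, 6:i]
N(rest) = Σ N(rest − s) over sources s of rest; N(one piece) = 1:
  size 1 → [6]=1  [7]=1
  size 2 → [5,7]=1  [6,7]=2
  size 3 → [4,5,7]=1  [5,6,7]=3
  size 4 → [3,4,5,7]=1  [4,5,6,7]=4
  size 5 → [1,3,4,5,7]=1  [2,3,4,5,7]=1  [3,4,5,6,7]=5
  size 6 → [1,2,3,4,5,7]=2  [1,3,4,5,6,7]=6  [2,3,4,5,6,7]=6
  first=0(a) contributes 14
  first=6(i) contributes 2
|[w]| = 16

16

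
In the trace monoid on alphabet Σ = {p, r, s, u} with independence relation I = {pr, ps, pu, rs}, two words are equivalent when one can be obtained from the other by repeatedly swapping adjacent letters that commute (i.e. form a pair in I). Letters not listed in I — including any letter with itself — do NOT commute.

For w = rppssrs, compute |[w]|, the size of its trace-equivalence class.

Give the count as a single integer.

drop 0:r onto floor
drop 1:p onto floor
drop 2:p onto {1:p}
drop 3:s onto floor
drop 4:s onto {3:s}
drop 5:r onto {0:r}
drop 6:s onto {4:s}
ground layer = {0:r, 1:p, 3:s}
drop-orders for the pieces not yet dropped (sum over which currently-grounded one goes next):
  1 to go: {2} 1  {5} 1  {6} 1
  2 to go: {0,5} 1  {1,2} 1  {2,5} 2  {2,6} 2  {4,6} 1  {5,6} 2
  3 to go: {0,2,5} 3  {0,5,6} 3  {1,2,5} 3  {1,2,6} 3  {2,4,6} 3  {2,5,6} 6  {3,4,6} 1  {4,5,6} 3
  4 to go: {0,1,2,5} 6  {0,2,5,6} 12  {0,4,5,6} 6  {1,2,4,6} 6  {1,2,5,6} 12  {2,3,4,6} 4  {2,4,5,6} 12  {3,4,5,6} 4
  5 to go: {0,1,2,5,6} 30  {0,2,4,5,6} 30  {0,3,4,5,6} 10  {1,2,3,4,6} 10  {1,2,4,5,6} 30  {2,3,4,5,6} 20
  if 0:r drops first: 60 orders
  if 1:p drops first: 60 orders
  if 3:s drops first: 90 orders
heap linearizations: 210

210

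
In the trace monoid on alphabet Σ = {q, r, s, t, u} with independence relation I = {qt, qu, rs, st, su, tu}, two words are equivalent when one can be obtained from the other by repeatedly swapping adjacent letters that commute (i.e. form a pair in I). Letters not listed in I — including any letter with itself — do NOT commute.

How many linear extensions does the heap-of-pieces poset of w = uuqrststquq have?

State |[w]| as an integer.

975

piece 0:u — minimal
piece 1:u rests on {0:u}
piece 2:q — minimal
piece 3:r rests on {1:u, 2:q}
piece 4:s rests on {2:q}
piece 5:t rests on {3:r}
piece 6:s rests on {4:s}
piece 7:t rests on {5:t}
piece 8:q rests on {3:r, 6:s}
piece 9:u rests on {3:r}
piece 10:q rests on {8:q}
minimal pieces: {0:u, 2:q}
ways to finish when only these pieces remain (= sum over removing one remaining piece with nothing left below it):
  1 left: {7}→1  {9}→1  {10}→1
  2 left: {5,7}→1  {7,9}→2  {7,10}→2  {8,10}→1  {9,10}→2
  3 left: {5,7,9}→3  {5,7,10}→3  {6,8,10}→1  {7,8,10}→3  {7,9,10}→6  {8,9,10}→3
  4 left: {4,6,8,10}→1  {5,7,8,10}→6  {5,7,9,10}→12  {6,7,8,10}→4  {6,8,9,10}→4  {7,8,9,10}→12
  5 left: {4,6,7,8,10}→5  {4,6,8,9,10}→5  {5,6,7,8,10}→10  {5,7,8,9,10}→30  {6,7,8,9,10}→20
  6 left: {3,5,7,8,9,10}→30  {4,5,6,7,8,10}→15  {4,6,7,8,9,10}→30  {5,6,7,8,9,10}→60
  7 left: {1,3,5,7,8,9,10}→30  {3,5,6,7,8,9,10}→90  {4,5,6,7,8,9,10}→105
  8 left: {0,1,3,5,7,8,9,10}→30  {1,3,5,6,7,8,9,10}→120  {3,4,5,6,7,8,9,10}→195
  9 left: {0,1,3,5,6,7,8,9,10}→150  {1,3,4,5,6,7,8,9,10}→315  {2,3,4,5,6,7,8,9,10}→195
  placing 0:u first → 510 extensions
  placing 2:q first → 465 extensions
total linear extensions = 975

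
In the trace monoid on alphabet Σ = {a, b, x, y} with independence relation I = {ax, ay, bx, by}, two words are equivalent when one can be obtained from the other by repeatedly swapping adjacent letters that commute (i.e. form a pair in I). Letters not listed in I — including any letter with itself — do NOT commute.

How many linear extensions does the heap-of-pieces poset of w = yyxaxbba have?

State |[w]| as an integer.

70

0(y) covers ∅
1(y) covers 0:y
2(x) covers 1:y
3(a) covers ∅
4(x) covers 2:x
5(b) covers 3:a
6(b) covers 5:b
7(a) covers 6:b
floor of heap: 0:y, 3:a
completions by unplaced set U, small U first (add the entries for U minus each lowest piece of U):
  |U|=1: {4}:1  {7}:1
  |U|=2: {2,4}:1  {4,7}:2  {6,7}:1
  |U|=3: {1,2,4}:1  {2,4,7}:3  {4,6,7}:3  {5,6,7}:1
  |U|=4: {0,1,2,4}:1  {1,2,4,7}:4  {2,4,6,7}:6  {3,5,6,7}:1  {4,5,6,7}:4
  |U|=5: {0,1,2,4,7}:5  {1,2,4,6,7}:10  {2,4,5,6,7}:10  {3,4,5,6,7}:5
  |U|=6: {0,1,2,4,6,7}:15  {1,2,4,5,6,7}:20  {2,3,4,5,6,7}:15
  start at 0(y): 35
  start at 3(a): 35
sum over floor = 70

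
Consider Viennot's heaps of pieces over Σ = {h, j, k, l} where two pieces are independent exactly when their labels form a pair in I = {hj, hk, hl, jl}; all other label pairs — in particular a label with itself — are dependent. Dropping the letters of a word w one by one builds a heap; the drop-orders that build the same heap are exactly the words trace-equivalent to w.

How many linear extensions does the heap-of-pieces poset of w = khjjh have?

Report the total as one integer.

drop 0:k onto floor
drop 1:h onto floor
drop 2:j onto {0:k}
drop 3:j onto {2:j}
drop 4:h onto {1:h}
ground layer = {0:k, 1:h}
drop-orders for the pieces not yet dropped (sum over which currently-grounded one goes next):
  1 to go: {3} 1  {4} 1
  2 to go: {1,4} 1  {2,3} 1  {3,4} 2
  3 to go: {0,2,3} 1  {1,3,4} 3  {2,3,4} 3
  if 0:k drops first: 6 orders
  if 1:h drops first: 4 orders
heap linearizations: 10

10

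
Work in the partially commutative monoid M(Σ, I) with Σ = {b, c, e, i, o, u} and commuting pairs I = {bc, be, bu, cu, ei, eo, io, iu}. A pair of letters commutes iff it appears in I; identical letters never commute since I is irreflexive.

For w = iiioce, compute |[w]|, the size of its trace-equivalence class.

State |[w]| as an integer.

piece 0:i — minimal
piece 1:i rests on {0:i}
piece 2:i rests on {1:i}
piece 3:o — minimal
piece 4:c rests on {2:i, 3:o}
piece 5:e rests on {4:c}
minimal pieces: {0:i, 3:o}
ways to finish when only these pieces remain (= sum over removing one remaining piece with nothing left below it):
  1 left: {5}→1
  2 left: {4,5}→1
  3 left: {2,4,5}→1  {3,4,5}→1
  4 left: {1,2,4,5}→1  {2,3,4,5}→2
  placing 0:i first → 3 extensions
  placing 3:o first → 1 extensions
total linear extensions = 4

4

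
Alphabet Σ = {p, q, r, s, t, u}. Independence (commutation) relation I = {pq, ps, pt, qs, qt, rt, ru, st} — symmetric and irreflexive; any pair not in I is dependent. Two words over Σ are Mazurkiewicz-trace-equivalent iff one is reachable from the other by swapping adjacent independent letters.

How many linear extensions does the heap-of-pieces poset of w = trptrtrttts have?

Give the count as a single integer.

drop 0:t onto floor
drop 1:r onto floor
drop 2:p onto {1:r}
drop 3:t onto {0:t}
drop 4:r onto {2:p}
drop 5:t onto {3:t}
drop 6:r onto {4:r}
drop 7:t onto {5:t}
drop 8:t onto {7:t}
drop 9:t onto {8:t}
drop 10:s onto {6:r}
ground layer = {0:t, 1:r}
drop-orders for the pieces not yet dropped (sum over which currently-grounded one goes next):
  1 to go: {9} 1  {10} 1
  2 to go: {6,10} 1  {8,9} 1  {9,10} 2
  3 to go: {4,6,10} 1  {6,9,10} 3  {7,8,9} 1  {8,9,10} 3
  4 to go: {2,4,6,10} 1  {4,6,9,10} 4  {5,7,8,9} 1  {6,8,9,10} 6  {7,8,9,10} 4
  5 to go: {1,2,4,6,10} 1  {2,4,6,9,10} 5  {3,5,7,8,9} 1  {4,6,8,9,10} 10  {5,7,8,9,10} 5  {6,7,8,9,10} 10
  6 to go: {0,3,5,7,8,9} 1  {1,2,4,6,9,10} 6  {2,4,6,8,9,10} 15  {3,5,7,8,9,10} 6  {4,6,7,8,9,10} 20  {5,6,7,8,9,10} 15
  7 to go: {0,3,5,7,8,9,10} 7  {1,2,4,6,8,9,10} 21  {2,4,6,7,8,9,10} 35  {3,5,6,7,8,9,10} 21  {4,5,6,7,8,9,10} 35
  8 to go: {0,3,5,6,7,8,9,10} 28  {1,2,4,6,7,8,9,10} 56  {2,4,5,6,7,8,9,10} 70  {3,4,5,6,7,8,9,10} 56
  9 to go: {0,3,4,5,6,7,8,9,10} 84  {1,2,4,5,6,7,8,9,10} 126  {2,3,4,5,6,7,8,9,10} 126
  if 0:t drops first: 252 orders
  if 1:r drops first: 210 orders
heap linearizations: 462

462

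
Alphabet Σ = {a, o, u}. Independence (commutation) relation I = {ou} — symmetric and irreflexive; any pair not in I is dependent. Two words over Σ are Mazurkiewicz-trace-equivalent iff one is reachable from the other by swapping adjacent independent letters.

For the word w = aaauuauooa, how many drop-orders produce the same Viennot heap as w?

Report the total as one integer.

3

0(a) covers ∅
1(a) covers 0:a
2(a) covers 1:a
3(u) covers 2:a
4(u) covers 3:u
5(a) covers 4:u
6(u) covers 5:a
7(o) covers 5:a
8(o) covers 7:o
9(a) covers 6:u, 8:o
floor of heap: 0:a
completions by unplaced set U, small U first (add the entries for U minus each lowest piece of U):
  |U|=1: {9}:1
  |U|=2: {6,9}:1  {8,9}:1
  |U|=3: {6,8,9}:2  {7,8,9}:1
  |U|=4: {6,7,8,9}:3
  |U|=5: {5,6,7,8,9}:3
  |U|=6: {4,5,6,7,8,9}:3
  |U|=7: {3,4,5,6,7,8,9}:3
  |U|=8: {2,3,4,5,6,7,8,9}:3
  start at 0(a): 3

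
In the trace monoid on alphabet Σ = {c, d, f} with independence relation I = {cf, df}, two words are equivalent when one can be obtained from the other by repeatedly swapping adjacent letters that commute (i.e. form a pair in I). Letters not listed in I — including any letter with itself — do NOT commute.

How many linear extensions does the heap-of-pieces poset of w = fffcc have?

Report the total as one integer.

10

drop 0:f onto floor
drop 1:f onto {0:f}
drop 2:f onto {1:f}
drop 3:c onto floor
drop 4:c onto {3:c}
ground layer = {0:f, 3:c}
drop-orders for the pieces not yet dropped (sum over which currently-grounded one goes next):
  1 to go: {2} 1  {4} 1
  2 to go: {1,2} 1  {2,4} 2  {3,4} 1
  3 to go: {0,1,2} 1  {1,2,4} 3  {2,3,4} 3
  if 0:f drops first: 6 orders
  if 3:c drops first: 4 orders
heap linearizations: 10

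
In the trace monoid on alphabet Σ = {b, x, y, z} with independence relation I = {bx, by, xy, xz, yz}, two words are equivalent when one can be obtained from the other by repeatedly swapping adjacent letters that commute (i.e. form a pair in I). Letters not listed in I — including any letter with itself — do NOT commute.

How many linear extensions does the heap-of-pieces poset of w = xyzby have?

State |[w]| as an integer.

piece 0:x — minimal
piece 1:y — minimal
piece 2:z — minimal
piece 3:b rests on {2:z}
piece 4:y rests on {1:y}
minimal pieces: {0:x, 1:y, 2:z}
ways to finish when only these pieces remain (= sum over removing one remaining piece with nothing left below it):
  1 left: {0}→1  {3}→1  {4}→1
  2 left: {0,3}→2  {0,4}→2  {1,4}→1  {2,3}→1  {3,4}→2
  3 left: {0,1,4}→3  {0,2,3}→3  {0,3,4}→6  {1,3,4}→3  {2,3,4}→3
  placing 0:x first → 6 extensions
  placing 1:y first → 12 extensions
  placing 2:z first → 12 extensions
total linear extensions = 30

30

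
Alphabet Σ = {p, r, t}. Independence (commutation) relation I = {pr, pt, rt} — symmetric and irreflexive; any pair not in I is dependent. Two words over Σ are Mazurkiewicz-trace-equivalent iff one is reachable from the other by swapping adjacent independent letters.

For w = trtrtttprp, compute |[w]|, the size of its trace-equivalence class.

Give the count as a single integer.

drop 0:t onto floor
drop 1:r onto floor
drop 2:t onto {0:t}
drop 3:r onto {1:r}
drop 4:t onto {2:t}
drop 5:t onto {4:t}
drop 6:t onto {5:t}
drop 7:p onto floor
drop 8:r onto {3:r}
drop 9:p onto {7:p}
ground layer = {0:t, 1:r, 7:p}
drop-orders for the pieces not yet dropped (sum over which currently-grounded one goes next):
  1 to go: {6} 1  {8} 1  {9} 1
  2 to go: {3,8} 1  {5,6} 1  {6,8} 2  {6,9} 2  {7,9} 1  {8,9} 2
  3 to go: {1,3,8} 1  {3,6,8} 3  {3,8,9} 3  {4,5,6} 1  {5,6,8} 3  {5,6,9} 3  {6,7,9} 3  {6,8,9} 6  {7,8,9} 3
  4 to go: {1,3,6,8} 4  {1,3,8,9} 4  {2,4,5,6} 1  {3,5,6,8} 6  {3,6,8,9} 12  {3,7,8,9} 6  {4,5,6,8} 4  {4,5,6,9} 4  {5,6,7,9} 6  {5,6,8,9} 12  {6,7,8,9} 12
  5 to go: {0,2,4,5,6} 1  {1,3,5,6,8} 10  {1,3,6,8,9} 20  {1,3,7,8,9} 10  {2,4,5,6,8} 5  {2,4,5,6,9} 5  {3,4,5,6,8} 10  {3,5,6,8,9} 30  {3,6,7,8,9} 30  {4,5,6,7,9} 10  {4,5,6,8,9} 20  {5,6,7,8,9} 30
  6 to go: {0,2,4,5,6,8} 6  {0,2,4,5,6,9} 6  {1,3,4,5,6,8} 20  {1,3,5,6,8,9} 60  {1,3,6,7,8,9} 60  {2,3,4,5,6,8} 15  {2,4,5,6,7,9} 15  {2,4,5,6,8,9} 30  {3,4,5,6,8,9} 60  {3,5,6,7,8,9} 90  {4,5,6,7,8,9} 60
  7 to go: {0,2,3,4,5,6,8} 21  {0,2,4,5,6,7,9} 21  {0,2,4,5,6,8,9} 42  {1,2,3,4,5,6,8} 35  {1,3,4,5,6,8,9} 140  {1,3,5,6,7,8,9} 210  {2,3,4,5,6,8,9} 105  {2,4,5,6,7,8,9} 105  {3,4,5,6,7,8,9} 210
  8 to go: {0,1,2,3,4,5,6,8} 56  {0,2,3,4,5,6,8,9} 168  {0,2,4,5,6,7,8,9} 168  {1,2,3,4,5,6,8,9} 280  {1,3,4,5,6,7,8,9} 560  {2,3,4,5,6,7,8,9} 420
  if 0:t drops first: 1260 orders
  if 1:r drops first: 756 orders
  if 7:p drops first: 504 orders
heap linearizations: 2520

2520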